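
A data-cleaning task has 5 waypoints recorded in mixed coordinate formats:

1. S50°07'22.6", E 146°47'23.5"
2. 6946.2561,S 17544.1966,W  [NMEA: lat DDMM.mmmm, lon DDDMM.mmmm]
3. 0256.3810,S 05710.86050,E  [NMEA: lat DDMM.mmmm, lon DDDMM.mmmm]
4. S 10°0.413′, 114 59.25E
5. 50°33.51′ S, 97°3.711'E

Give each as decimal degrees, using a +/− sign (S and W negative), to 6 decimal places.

1. -50.122944, 146.789861
2. -69.770935, -175.736610
3. -2.939683, 57.181008
4. -10.006883, 114.987500
5. -50.558500, 97.061850

Point 1:
  Lat: 7′ + 22.6″ = 7.37667′; 50 + 7.37667/60 = 50.1229444
  hemisphere S, so the sign is −
  Lon: 47′ + 23.5″ = 47.39167′; 146 + 47.39167/60 = 146.7898611
  E → positive
Point 2:
  Lat: split at 2 digits → 69° and 46.2561′; 69 + 46.2561/60 = 69.7709350
  S ⇒ negate
  λ: degrees = first 3 digits = 175, minutes = 44.1966; 175 + 44.1966/60 = 175.7366100
  hemisphere W, so the sign is −
Point 3:
  Latitude: split at 2 digits → 02° and 56.381′; 2 + 56.381/60 = 2.9396833
  hemisphere S, so the sign is −
  Lon: split at 3 digits → 057° and 10.8605′; 57 + 10.8605/60 = 57.1810083
  E → positive
Point 4:
  φ: 10 + 0.413/60 = 10.0068833
  hemisphere S, so the sign is −
  λ: 59.25′ = 0.987500°; total 114.9875000
  E → positive
Point 5:
  Latitude: 33.51′ = 0.558500°; total 50.5585000
  hemisphere S, so the sign is −
  Lon: 3.711′ = 0.061850°; total 97.0618500
  E → positive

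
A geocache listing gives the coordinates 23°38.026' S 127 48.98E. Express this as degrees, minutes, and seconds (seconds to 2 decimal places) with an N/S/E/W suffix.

φ: fractional minutes 0.02600 × 60 = 1.5600″
λ: 48.98000′ → 48′ and 0.98000 × 60 = 58.8000″

23°38′1.56″ S, 127°48′58.80″ E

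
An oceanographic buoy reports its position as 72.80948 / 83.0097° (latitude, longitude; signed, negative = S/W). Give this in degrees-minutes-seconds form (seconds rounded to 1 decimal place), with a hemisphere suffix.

φ: 0.809480 × 60 = 48.56880′ → 48′, remainder × 60 = 34.128″
Longitude: whole degrees 83; 0.58200′ → 0′ and 34.920″

72°48′34.1″ N, 83°00′34.9″ E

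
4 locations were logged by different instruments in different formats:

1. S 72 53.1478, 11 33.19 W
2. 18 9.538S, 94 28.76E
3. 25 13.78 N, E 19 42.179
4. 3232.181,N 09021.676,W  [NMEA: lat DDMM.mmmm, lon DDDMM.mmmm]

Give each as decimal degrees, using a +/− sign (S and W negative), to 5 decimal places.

Point 1:
  Lat: 72 + 53.1478/60 = 72.885797
  S ⇒ negate
  Lon: 11 + 33.19/60 = 11.553167
  W ⇒ negate
Point 2:
  φ: 9.538′ = 0.158967°; total 18.158967
  hemisphere S, so the sign is −
  Longitude: 28.76′ = 0.479333°; total 94.479333
  E ⇒ keep positive
Point 3:
  Latitude: 13.78′ = 0.229667°; total 25.229667
  N ⇒ keep positive
  λ: 42.179′ = 0.702983°; total 19.702983
  E ⇒ keep positive
Point 4:
  Latitude: split at 2 digits → 32° and 32.181′; 32 + 32.181/60 = 32.536350
  N ⇒ keep positive
  λ: split at 3 digits → 090° and 21.676′; 90 + 21.676/60 = 90.361267
  hemisphere W, so the sign is −

1. -72.88580, -11.55317
2. -18.15897, 94.47933
3. 25.22967, 19.70298
4. 32.53635, -90.36127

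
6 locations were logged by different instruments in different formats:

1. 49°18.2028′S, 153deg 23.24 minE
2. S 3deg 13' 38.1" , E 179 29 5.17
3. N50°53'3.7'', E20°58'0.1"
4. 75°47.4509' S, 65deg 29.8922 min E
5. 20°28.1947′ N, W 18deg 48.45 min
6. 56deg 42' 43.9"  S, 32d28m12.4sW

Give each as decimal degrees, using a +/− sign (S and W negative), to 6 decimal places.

1. -49.303380, 153.387333
2. -3.227250, 179.484769
3. 50.884361, 20.966694
4. -75.790848, 65.498203
5. 20.469912, -18.807500
6. -56.712194, -32.470111

Point 1:
  Lat: 49 + 18.2028/60 = 49.3033800
  S ⇒ negate
  Longitude: 153 + 23.24/60 = 153.3873333
  E → positive
Point 2:
  Lat: 13′ + 38.1″ = 13.63500′; 3 + 13.63500/60 = 3.2272500
  hemisphere S, so the sign is −
  λ: 179 + 29/60 + 5.17/3600 = 179.4847694
  E ⇒ keep positive
Point 3:
  Lat: 50° + 53/60 + 3.7/3600 = 50 + 0.883333 + 0.001028 = 50.8843611
  N → positive
  Lon: 20° + 58/60 + 0.1/3600 = 20 + 0.966667 + 0.000028 = 20.9666944
  E ⇒ keep positive
Point 4:
  Latitude: 75 + 47.4509/60 = 75.7908483
  S → negative
  λ: 65 + 29.8922/60 = 65.4982033
  E ⇒ keep positive
Point 5:
  φ: 28.1947′ = 0.469912°; total 20.4699117
  N → positive
  λ: 48.45′ = 0.807500°; total 18.8075000
  W ⇒ negate
Point 6:
  Latitude: 56° + 42/60 + 43.9/3600 = 56 + 0.700000 + 0.012194 = 56.7121944
  S → negative
  Lon: 28′ + 12.4″ = 28.20667′; 32 + 28.20667/60 = 32.4701111
  hemisphere W, so the sign is −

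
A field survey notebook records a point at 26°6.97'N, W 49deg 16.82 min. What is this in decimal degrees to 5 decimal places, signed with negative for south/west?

26.11617, -49.28033

Lat: 26 + 6.97/60 = 26.116167
N ⇒ keep positive
Lon: 16.82′ = 0.280333°; total 49.280333
hemisphere W, so the sign is −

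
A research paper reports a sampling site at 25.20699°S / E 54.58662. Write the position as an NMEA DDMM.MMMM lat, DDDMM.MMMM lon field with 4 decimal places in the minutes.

2512.4194,S / 05435.1972,E

φ: fractional part 0.206990 → 12.419400 minutes
λ: fractional part 0.586620 → 35.197200 minutes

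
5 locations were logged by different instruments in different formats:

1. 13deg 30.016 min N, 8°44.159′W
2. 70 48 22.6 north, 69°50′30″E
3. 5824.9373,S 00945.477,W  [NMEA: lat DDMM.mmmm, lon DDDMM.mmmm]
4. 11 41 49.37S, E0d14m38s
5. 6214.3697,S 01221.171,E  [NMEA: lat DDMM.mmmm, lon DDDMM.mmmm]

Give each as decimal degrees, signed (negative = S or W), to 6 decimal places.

Point 1:
  Latitude: 13 + 30.016/60 = 13.5002667
  N → positive
  Longitude: 44.159′ = 0.735983°; total 8.7359833
  hemisphere W, so the sign is −
Point 2:
  Lat: 48′ + 22.6″ = 48.37667′; 70 + 48.37667/60 = 70.8062778
  N ⇒ keep positive
  Longitude: 50′ + 30″ = 50.50000′; 69 + 50.50000/60 = 69.8416667
  E → positive
Point 3:
  Latitude: split at 2 digits → 58° and 24.9373′; 58 + 24.9373/60 = 58.4156217
  S → negative
  Longitude: split at 3 digits → 009° and 45.477′; 9 + 45.477/60 = 9.7579500
  W ⇒ negate
Point 4:
  Latitude: 41′ + 49.37″ = 41.82283′; 11 + 41.82283/60 = 11.6970472
  S ⇒ negate
  Longitude: 0° + 14/60 + 38/3600 = 0 + 0.233333 + 0.010556 = 0.2438889
  E → positive
Point 5:
  Lat: split at 2 digits → 62° and 14.3697′; 62 + 14.3697/60 = 62.2394950
  S → negative
  Longitude: split at 3 digits → 012° and 21.171′; 12 + 21.171/60 = 12.3528500
  E ⇒ keep positive

1. 13.500267, -8.735983
2. 70.806278, 69.841667
3. -58.415622, -9.757950
4. -11.697047, 0.243889
5. -62.239495, 12.352850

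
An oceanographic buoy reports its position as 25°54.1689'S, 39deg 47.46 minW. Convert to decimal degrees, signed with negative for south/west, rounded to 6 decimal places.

Latitude: 54.1689′ = 0.902815°; total 25.9028150
S → negative
λ: 39 + 47.46/60 = 39.7910000
hemisphere W, so the sign is −

-25.902815, -39.791000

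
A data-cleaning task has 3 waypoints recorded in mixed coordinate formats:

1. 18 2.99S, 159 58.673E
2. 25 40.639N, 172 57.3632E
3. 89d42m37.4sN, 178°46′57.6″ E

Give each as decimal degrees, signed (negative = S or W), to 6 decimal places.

1. -18.049833, 159.977883
2. 25.677317, 172.956053
3. 89.710389, 178.782667

Point 1:
  φ: 18 + 2.99/60 = 18.0498333
  S → negative
  Longitude: 58.673′ = 0.977883°; total 159.9778833
  E → positive
Point 2:
  Latitude: 25 + 40.639/60 = 25.6773167
  N ⇒ keep positive
  Lon: 172 + 57.3632/60 = 172.9560533
  E → positive
Point 3:
  Latitude: 89 + 42/60 + 37.4/3600 = 89.7103889
  N → positive
  Longitude: 178 + 46/60 + 57.6/3600 = 178.7826667
  E ⇒ keep positive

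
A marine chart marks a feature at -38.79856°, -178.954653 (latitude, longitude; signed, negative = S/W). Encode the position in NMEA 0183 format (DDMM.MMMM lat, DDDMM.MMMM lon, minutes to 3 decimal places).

3847.914,S / 17857.279,W

Latitude is negative → S; |value| = 38.798560
Lat: 38° + 0.798560 × 60 = 38° 47.91360′
Longitude is negative → W; |value| = 178.954653
Lon: fractional part 0.954653 → 57.27918 minutes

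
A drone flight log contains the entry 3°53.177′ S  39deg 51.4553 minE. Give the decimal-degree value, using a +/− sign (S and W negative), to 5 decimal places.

-3.88628, 39.85759

Lat: 53.177′ = 0.886283°; total 3.886283
S ⇒ negate
Lon: 51.4553′ = 0.857588°; total 39.857588
E → positive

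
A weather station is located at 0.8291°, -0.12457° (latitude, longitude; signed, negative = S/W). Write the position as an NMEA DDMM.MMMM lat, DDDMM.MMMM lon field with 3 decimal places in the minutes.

Latitude: fractional part 0.829100 → 49.74600 minutes
Longitude is negative → W; |value| = 0.124570
Lon: fractional part 0.124570 → 7.47420 minutes

0049.746,N / 00007.474,W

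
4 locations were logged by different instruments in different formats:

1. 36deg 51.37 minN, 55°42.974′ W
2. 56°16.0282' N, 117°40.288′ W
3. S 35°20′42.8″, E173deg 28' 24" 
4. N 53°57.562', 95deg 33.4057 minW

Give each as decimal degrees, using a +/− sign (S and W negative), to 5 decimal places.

Point 1:
  φ: 51.37′ = 0.856167°; total 36.856167
  N ⇒ keep positive
  Longitude: 42.974′ = 0.716233°; total 55.716233
  hemisphere W, so the sign is −
Point 2:
  Latitude: 16.0282′ = 0.267137°; total 56.267137
  N → positive
  Lon: 40.288′ = 0.671467°; total 117.671467
  hemisphere W, so the sign is −
Point 3:
  Lat: 20′ + 42.8″ = 20.71333′; 35 + 20.71333/60 = 35.345222
  S ⇒ negate
  Lon: 28′ + 24″ = 28.40000′; 173 + 28.40000/60 = 173.473333
  E ⇒ keep positive
Point 4:
  Lat: 53 + 57.562/60 = 53.959367
  N → positive
  Lon: 95 + 33.4057/60 = 95.556762
  W → negative

1. 36.85617, -55.71623
2. 56.26714, -117.67147
3. -35.34522, 173.47333
4. 53.95937, -95.55676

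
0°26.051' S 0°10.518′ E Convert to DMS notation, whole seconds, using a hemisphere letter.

0°26′3″ S, 0°10′31″ E

φ: 26.05100′ → 26′ and 0.05100 × 60 = 3.06″
λ: fractional minutes 0.51800 × 60 = 31.08″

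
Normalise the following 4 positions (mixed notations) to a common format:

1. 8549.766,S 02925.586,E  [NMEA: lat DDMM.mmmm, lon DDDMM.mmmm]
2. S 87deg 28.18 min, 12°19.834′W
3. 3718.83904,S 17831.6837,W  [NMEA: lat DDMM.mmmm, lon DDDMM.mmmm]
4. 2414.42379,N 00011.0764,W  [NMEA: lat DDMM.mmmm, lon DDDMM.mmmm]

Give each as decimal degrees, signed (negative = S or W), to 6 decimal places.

Point 1:
  Lat: degrees = first 2 digits = 85, minutes = 49.766; 85 + 49.766/60 = 85.8294333
  hemisphere S, so the sign is −
  Longitude: degrees = first 3 digits = 29, minutes = 25.586; 29 + 25.586/60 = 29.4264333
  E ⇒ keep positive
Point 2:
  φ: 28.18′ = 0.469667°; total 87.4696667
  S ⇒ negate
  Longitude: 19.834′ = 0.330567°; total 12.3305667
  hemisphere W, so the sign is −
Point 3:
  φ: degrees = first 2 digits = 37, minutes = 18.83904; 37 + 18.83904/60 = 37.3139840
  hemisphere S, so the sign is −
  Lon: split at 3 digits → 178° and 31.6837′; 178 + 31.6837/60 = 178.5280617
  W → negative
Point 4:
  φ: degrees = first 2 digits = 24, minutes = 14.42379; 24 + 14.42379/60 = 24.2403965
  N ⇒ keep positive
  Lon: split at 3 digits → 000° and 11.0764′; 0 + 11.0764/60 = 0.1846067
  W ⇒ negate

1. -85.829433, 29.426433
2. -87.469667, -12.330567
3. -37.313984, -178.528062
4. 24.240397, -0.184607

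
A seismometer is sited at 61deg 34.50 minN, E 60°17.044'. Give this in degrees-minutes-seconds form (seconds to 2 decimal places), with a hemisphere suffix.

61°34′30.00″ N, 60°17′2.64″ E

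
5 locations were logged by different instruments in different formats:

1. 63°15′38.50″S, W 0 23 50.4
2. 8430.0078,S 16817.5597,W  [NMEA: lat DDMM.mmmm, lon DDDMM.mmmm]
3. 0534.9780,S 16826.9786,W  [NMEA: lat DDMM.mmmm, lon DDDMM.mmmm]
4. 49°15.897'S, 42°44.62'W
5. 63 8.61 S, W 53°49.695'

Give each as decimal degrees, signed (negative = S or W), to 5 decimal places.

1. -63.26069, -0.39733
2. -84.50013, -168.29266
3. -5.58297, -168.44964
4. -49.26495, -42.74367
5. -63.14350, -53.82825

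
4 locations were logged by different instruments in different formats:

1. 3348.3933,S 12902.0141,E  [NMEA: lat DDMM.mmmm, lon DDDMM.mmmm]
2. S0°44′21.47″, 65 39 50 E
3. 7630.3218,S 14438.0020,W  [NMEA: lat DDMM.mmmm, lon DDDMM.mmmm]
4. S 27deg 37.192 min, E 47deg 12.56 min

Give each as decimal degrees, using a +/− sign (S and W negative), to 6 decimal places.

1. -33.806555, 129.033568
2. -0.739297, 65.663889
3. -76.505363, -144.633367
4. -27.619867, 47.209333

Point 1:
  Lat: split at 2 digits → 33° and 48.3933′; 33 + 48.3933/60 = 33.8065550
  hemisphere S, so the sign is −
  Lon: degrees = first 3 digits = 129, minutes = 2.0141; 129 + 2.0141/60 = 129.0335683
  E → positive
Point 2:
  φ: 0 + 44/60 + 21.47/3600 = 0.7392972
  S → negative
  λ: 65° + 39/60 + 50/3600 = 65 + 0.650000 + 0.013889 = 65.6638889
  E → positive
Point 3:
  Lat: split at 2 digits → 76° and 30.3218′; 76 + 30.3218/60 = 76.5053633
  hemisphere S, so the sign is −
  Lon: split at 3 digits → 144° and 38.002′; 144 + 38.002/60 = 144.6333667
  hemisphere W, so the sign is −
Point 4:
  Latitude: 37.192′ = 0.619867°; total 27.6198667
  S → negative
  λ: 12.56′ = 0.209333°; total 47.2093333
  E ⇒ keep positive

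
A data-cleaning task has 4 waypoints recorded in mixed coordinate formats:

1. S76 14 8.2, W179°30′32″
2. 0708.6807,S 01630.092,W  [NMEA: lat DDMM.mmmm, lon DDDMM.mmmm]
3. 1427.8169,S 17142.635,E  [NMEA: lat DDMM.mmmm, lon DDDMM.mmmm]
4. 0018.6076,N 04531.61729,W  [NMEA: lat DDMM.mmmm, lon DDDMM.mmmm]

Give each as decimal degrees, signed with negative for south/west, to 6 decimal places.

1. -76.235611, -179.508889
2. -7.144678, -16.501533
3. -14.463615, 171.710583
4. 0.310127, -45.526955

Point 1:
  Lat: 76 + 14/60 + 8.2/3600 = 76.2356111
  S → negative
  λ: 179° + 30/60 + 32/3600 = 179 + 0.500000 + 0.008889 = 179.5088889
  W → negative
Point 2:
  φ: degrees = first 2 digits = 7, minutes = 8.6807; 7 + 8.6807/60 = 7.1446783
  S ⇒ negate
  Longitude: split at 3 digits → 016° and 30.092′; 16 + 30.092/60 = 16.5015333
  W ⇒ negate
Point 3:
  Latitude: degrees = first 2 digits = 14, minutes = 27.8169; 14 + 27.8169/60 = 14.4636150
  S → negative
  Longitude: degrees = first 3 digits = 171, minutes = 42.635; 171 + 42.635/60 = 171.7105833
  E → positive
Point 4:
  φ: split at 2 digits → 00° and 18.6076′; 0 + 18.6076/60 = 0.3101267
  N ⇒ keep positive
  λ: degrees = first 3 digits = 45, minutes = 31.61729; 45 + 31.61729/60 = 45.5269548
  W ⇒ negate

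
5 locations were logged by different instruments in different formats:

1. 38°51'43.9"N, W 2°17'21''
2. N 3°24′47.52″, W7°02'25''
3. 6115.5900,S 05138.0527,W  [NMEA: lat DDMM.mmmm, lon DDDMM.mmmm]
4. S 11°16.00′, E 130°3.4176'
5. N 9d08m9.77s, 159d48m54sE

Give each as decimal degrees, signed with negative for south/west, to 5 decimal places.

Point 1:
  Lat: 51′ + 43.9″ = 51.73167′; 38 + 51.73167/60 = 38.862194
  N ⇒ keep positive
  Longitude: 17′ + 21″ = 17.35000′; 2 + 17.35000/60 = 2.289167
  W ⇒ negate
Point 2:
  Latitude: 3 + 24/60 + 47.52/3600 = 3.413200
  N → positive
  λ: 2′ + 25″ = 2.41667′; 7 + 2.41667/60 = 7.040278
  hemisphere W, so the sign is −
Point 3:
  φ: degrees = first 2 digits = 61, minutes = 15.59; 61 + 15.59/60 = 61.259833
  S ⇒ negate
  λ: degrees = first 3 digits = 51, minutes = 38.0527; 51 + 38.0527/60 = 51.634212
  hemisphere W, so the sign is −
Point 4:
  Latitude: 11 + 16/60 = 11.266667
  S → negative
  λ: 130 + 3.4176/60 = 130.056960
  E ⇒ keep positive
Point 5:
  Lat: 9° + 8/60 + 9.77/3600 = 9 + 0.133333 + 0.002714 = 9.136047
  N → positive
  λ: 159 + 48/60 + 54/3600 = 159.815000
  E → positive

1. 38.86219, -2.28917
2. 3.41320, -7.04028
3. -61.25983, -51.63421
4. -11.26667, 130.05696
5. 9.13605, 159.81500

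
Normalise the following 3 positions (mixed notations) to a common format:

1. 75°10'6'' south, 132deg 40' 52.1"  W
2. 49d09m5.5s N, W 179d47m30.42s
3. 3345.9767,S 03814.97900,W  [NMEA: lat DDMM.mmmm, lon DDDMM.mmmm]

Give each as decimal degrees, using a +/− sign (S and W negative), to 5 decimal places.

1. -75.16833, -132.68114
2. 49.15153, -179.79178
3. -33.76628, -38.24965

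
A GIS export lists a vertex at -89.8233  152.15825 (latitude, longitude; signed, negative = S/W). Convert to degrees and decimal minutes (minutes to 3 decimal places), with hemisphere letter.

89° 49.398′ S, 152° 9.495′ E

Latitude is negative → S; |value| = 89.823300
φ: fractional part 0.823300 → 49.39800 minutes
λ: 152° + 0.158250 × 60 = 152° 9.49500′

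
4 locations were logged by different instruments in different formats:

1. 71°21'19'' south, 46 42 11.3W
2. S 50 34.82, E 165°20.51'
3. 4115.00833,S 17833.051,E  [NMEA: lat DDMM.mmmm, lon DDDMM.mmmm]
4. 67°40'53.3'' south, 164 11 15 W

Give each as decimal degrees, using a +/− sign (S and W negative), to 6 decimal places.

1. -71.355278, -46.703139
2. -50.580333, 165.341833
3. -41.250139, 178.550850
4. -67.681472, -164.187500

Point 1:
  Lat: 21′ + 19″ = 21.31667′; 71 + 21.31667/60 = 71.3552778
  S → negative
  Longitude: 42′ + 11.3″ = 42.18833′; 46 + 42.18833/60 = 46.7031389
  hemisphere W, so the sign is −
Point 2:
  Latitude: 50 + 34.82/60 = 50.5803333
  hemisphere S, so the sign is −
  λ: 165 + 20.51/60 = 165.3418333
  E → positive
Point 3:
  Lat: degrees = first 2 digits = 41, minutes = 15.00833; 41 + 15.00833/60 = 41.2501388
  S ⇒ negate
  Lon: degrees = first 3 digits = 178, minutes = 33.051; 178 + 33.051/60 = 178.5508500
  E ⇒ keep positive
Point 4:
  φ: 67° + 40/60 + 53.3/3600 = 67 + 0.666667 + 0.014806 = 67.6814722
  S → negative
  Longitude: 11′ + 15″ = 11.25000′; 164 + 11.25000/60 = 164.1875000
  hemisphere W, so the sign is −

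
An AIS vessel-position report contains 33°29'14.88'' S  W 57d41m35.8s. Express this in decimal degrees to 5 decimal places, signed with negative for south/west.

-33.48747, -57.69328

φ: 33 + 29/60 + 14.88/3600 = 33.487467
S → negative
Longitude: 57° + 41/60 + 35.8/3600 = 57 + 0.683333 + 0.009944 = 57.693278
W ⇒ negate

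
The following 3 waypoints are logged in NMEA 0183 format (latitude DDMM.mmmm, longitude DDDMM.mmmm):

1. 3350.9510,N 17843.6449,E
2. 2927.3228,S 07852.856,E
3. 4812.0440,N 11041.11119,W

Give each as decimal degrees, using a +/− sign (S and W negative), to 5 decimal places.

Point 1:
  Latitude: degrees = first 2 digits = 33, minutes = 50.951; 33 + 50.951/60 = 33.849183
  N → positive
  Lon: degrees = first 3 digits = 178, minutes = 43.6449; 178 + 43.6449/60 = 178.727415
  E → positive
Point 2:
  Lat: split at 2 digits → 29° and 27.3228′; 29 + 27.3228/60 = 29.455380
  hemisphere S, so the sign is −
  Longitude: split at 3 digits → 078° and 52.856′; 78 + 52.856/60 = 78.880933
  E → positive
Point 3:
  φ: degrees = first 2 digits = 48, minutes = 12.044; 48 + 12.044/60 = 48.200733
  N ⇒ keep positive
  Lon: degrees = first 3 digits = 110, minutes = 41.11119; 110 + 41.11119/60 = 110.685187
  W → negative

1. 33.84918, 178.72742
2. -29.45538, 78.88093
3. 48.20073, -110.68519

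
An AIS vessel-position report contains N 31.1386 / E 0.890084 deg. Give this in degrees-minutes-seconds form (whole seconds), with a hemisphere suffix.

31°08′19″ N, 0°53′24″ E

Latitude: 0.138600 × 60 = 8.31600′ → 8′, remainder × 60 = 18.96″
λ: 0.890084° → 53.40504′; 0.40504 × 60 = 24.30″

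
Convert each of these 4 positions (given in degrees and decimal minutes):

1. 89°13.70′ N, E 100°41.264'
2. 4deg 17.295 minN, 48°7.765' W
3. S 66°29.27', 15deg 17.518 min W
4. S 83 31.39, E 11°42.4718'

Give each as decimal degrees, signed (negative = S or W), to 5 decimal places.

Point 1:
  Latitude: 89 + 13.7/60 = 89.228333
  N → positive
  λ: 100 + 41.264/60 = 100.687733
  E → positive
Point 2:
  φ: 17.295′ = 0.288250°; total 4.288250
  N ⇒ keep positive
  λ: 48 + 7.765/60 = 48.129417
  W ⇒ negate
Point 3:
  φ: 29.27′ = 0.487833°; total 66.487833
  S → negative
  Longitude: 17.518′ = 0.291967°; total 15.291967
  W ⇒ negate
Point 4:
  φ: 83 + 31.39/60 = 83.523167
  S → negative
  Lon: 11 + 42.4718/60 = 11.707863
  E → positive

1. 89.22833, 100.68773
2. 4.28825, -48.12942
3. -66.48783, -15.29197
4. -83.52317, 11.70786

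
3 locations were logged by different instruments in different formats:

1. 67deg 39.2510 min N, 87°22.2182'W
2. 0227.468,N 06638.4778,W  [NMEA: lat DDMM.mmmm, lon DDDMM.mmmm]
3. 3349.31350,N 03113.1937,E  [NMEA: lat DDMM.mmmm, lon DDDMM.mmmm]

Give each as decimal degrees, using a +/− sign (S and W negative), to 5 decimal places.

Point 1:
  Lat: 67 + 39.251/60 = 67.654183
  N ⇒ keep positive
  Lon: 87 + 22.2182/60 = 87.370303
  W → negative
Point 2:
  Latitude: degrees = first 2 digits = 2, minutes = 27.468; 2 + 27.468/60 = 2.457800
  N → positive
  Longitude: split at 3 digits → 066° and 38.4778′; 66 + 38.4778/60 = 66.641297
  W ⇒ negate
Point 3:
  Lat: split at 2 digits → 33° and 49.3135′; 33 + 49.3135/60 = 33.821892
  N ⇒ keep positive
  Longitude: split at 3 digits → 031° and 13.1937′; 31 + 13.1937/60 = 31.219895
  E ⇒ keep positive

1. 67.65418, -87.37030
2. 2.45780, -66.64130
3. 33.82189, 31.21990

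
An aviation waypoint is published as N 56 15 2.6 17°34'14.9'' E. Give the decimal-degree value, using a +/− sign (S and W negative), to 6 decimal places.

56.250722, 17.570806

φ: 15′ + 2.6″ = 15.04333′; 56 + 15.04333/60 = 56.2507222
N → positive
Lon: 17° + 34/60 + 14.9/3600 = 17 + 0.566667 + 0.004139 = 17.5708056
E ⇒ keep positive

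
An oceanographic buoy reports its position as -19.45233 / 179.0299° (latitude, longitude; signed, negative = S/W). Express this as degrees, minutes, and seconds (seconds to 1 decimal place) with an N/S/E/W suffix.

19°27′8.4″ S, 179°01′47.6″ E

Latitude is negative → S; |value| = 19.452330
Lat: 0.452330° → 27.13980′; 0.13980 × 60 = 8.388″
Longitude: 0.029900 × 60 = 1.79400′ → 1′, remainder × 60 = 47.640″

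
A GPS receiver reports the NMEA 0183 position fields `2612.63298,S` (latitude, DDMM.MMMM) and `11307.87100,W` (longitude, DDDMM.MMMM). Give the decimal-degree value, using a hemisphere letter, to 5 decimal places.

Latitude: degrees = first 2 digits = 26, minutes = 12.63298; 26 + 12.63298/60 = 26.210550
Longitude: degrees = first 3 digits = 113, minutes = 7.871; 113 + 7.871/60 = 113.131183

26.21055° S, 113.13118° W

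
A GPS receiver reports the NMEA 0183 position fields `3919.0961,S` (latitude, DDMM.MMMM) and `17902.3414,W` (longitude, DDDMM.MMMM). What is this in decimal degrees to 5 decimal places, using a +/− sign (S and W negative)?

-39.31827, -179.03902

Lat: degrees = first 2 digits = 39, minutes = 19.0961; 39 + 19.0961/60 = 39.318268
S ⇒ negate
Longitude: split at 3 digits → 179° and 2.3414′; 179 + 2.3414/60 = 179.039023
W ⇒ negate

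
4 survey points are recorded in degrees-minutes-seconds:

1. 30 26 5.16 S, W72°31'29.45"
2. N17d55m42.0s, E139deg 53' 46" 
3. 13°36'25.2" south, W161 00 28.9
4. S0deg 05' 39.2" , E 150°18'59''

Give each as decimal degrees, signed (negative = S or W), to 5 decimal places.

Point 1:
  φ: 26′ + 5.16″ = 26.08600′; 30 + 26.08600/60 = 30.434767
  hemisphere S, so the sign is −
  λ: 31′ + 29.45″ = 31.49083′; 72 + 31.49083/60 = 72.524847
  W ⇒ negate
Point 2:
  Lat: 17° + 55/60 + 42/3600 = 17 + 0.916667 + 0.011667 = 17.928333
  N → positive
  λ: 53′ + 46″ = 53.76667′; 139 + 53.76667/60 = 139.896111
  E ⇒ keep positive
Point 3:
  Lat: 13 + 36/60 + 25.2/3600 = 13.607000
  hemisphere S, so the sign is −
  λ: 0′ + 28.9″ = 0.48167′; 161 + 0.48167/60 = 161.008028
  W ⇒ negate
Point 4:
  Latitude: 0° + 5/60 + 39.2/3600 = 0 + 0.083333 + 0.010889 = 0.094222
  S → negative
  Longitude: 18′ + 59″ = 18.98333′; 150 + 18.98333/60 = 150.316389
  E → positive

1. -30.43477, -72.52485
2. 17.92833, 139.89611
3. -13.60700, -161.00803
4. -0.09422, 150.31639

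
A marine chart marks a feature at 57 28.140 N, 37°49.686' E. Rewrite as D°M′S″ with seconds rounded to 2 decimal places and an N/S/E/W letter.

57°28′8.40″ N, 37°49′41.16″ E

Lat: fractional minutes 0.14000 × 60 = 8.4000″
Lon: 49.68600′ → 49′ and 0.68600 × 60 = 41.1600″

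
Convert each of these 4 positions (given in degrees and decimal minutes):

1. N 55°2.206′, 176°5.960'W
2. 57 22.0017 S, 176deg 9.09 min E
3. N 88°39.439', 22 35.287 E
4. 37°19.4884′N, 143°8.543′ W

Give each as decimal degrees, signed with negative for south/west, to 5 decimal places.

1. 55.03677, -176.09933
2. -57.36670, 176.15150
3. 88.65732, 22.58812
4. 37.32481, -143.14238

Point 1:
  Lat: 55 + 2.206/60 = 55.036767
  N → positive
  λ: 176 + 5.96/60 = 176.099333
  W ⇒ negate
Point 2:
  Lat: 57 + 22.0017/60 = 57.366695
  S ⇒ negate
  Lon: 9.09′ = 0.151500°; total 176.151500
  E → positive
Point 3:
  Lat: 39.439′ = 0.657317°; total 88.657317
  N → positive
  Longitude: 35.287′ = 0.588117°; total 22.588117
  E ⇒ keep positive
Point 4:
  φ: 37 + 19.4884/60 = 37.324807
  N ⇒ keep positive
  λ: 8.543′ = 0.142383°; total 143.142383
  W → negative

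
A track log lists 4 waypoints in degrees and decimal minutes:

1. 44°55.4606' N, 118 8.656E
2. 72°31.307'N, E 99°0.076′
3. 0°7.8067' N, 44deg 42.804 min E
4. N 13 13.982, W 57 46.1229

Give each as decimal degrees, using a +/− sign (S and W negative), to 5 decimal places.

1. 44.92434, 118.14427
2. 72.52178, 99.00127
3. 0.13011, 44.71340
4. 13.23303, -57.76872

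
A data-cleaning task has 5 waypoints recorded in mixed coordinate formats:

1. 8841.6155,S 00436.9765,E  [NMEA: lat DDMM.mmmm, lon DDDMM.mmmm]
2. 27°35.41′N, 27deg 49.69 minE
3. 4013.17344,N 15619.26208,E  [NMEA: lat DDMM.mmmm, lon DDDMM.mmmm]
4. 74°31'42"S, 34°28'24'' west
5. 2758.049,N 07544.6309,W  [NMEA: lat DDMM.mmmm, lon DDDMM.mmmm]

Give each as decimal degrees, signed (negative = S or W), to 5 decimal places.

1. -88.69359, 4.61628
2. 27.59017, 27.82817
3. 40.21956, 156.32103
4. -74.52833, -34.47333
5. 27.96748, -75.74385

Point 1:
  Latitude: split at 2 digits → 88° and 41.6155′; 88 + 41.6155/60 = 88.693592
  S → negative
  Longitude: split at 3 digits → 004° and 36.9765′; 4 + 36.9765/60 = 4.616275
  E → positive
Point 2:
  φ: 35.41′ = 0.590167°; total 27.590167
  N → positive
  λ: 49.69′ = 0.828167°; total 27.828167
  E ⇒ keep positive
Point 3:
  φ: degrees = first 2 digits = 40, minutes = 13.17344; 40 + 13.17344/60 = 40.219557
  N ⇒ keep positive
  λ: split at 3 digits → 156° and 19.26208′; 156 + 19.26208/60 = 156.321035
  E ⇒ keep positive
Point 4:
  φ: 31′ + 42″ = 31.70000′; 74 + 31.70000/60 = 74.528333
  hemisphere S, so the sign is −
  Lon: 34 + 28/60 + 24/3600 = 34.473333
  hemisphere W, so the sign is −
Point 5:
  Lat: degrees = first 2 digits = 27, minutes = 58.049; 27 + 58.049/60 = 27.967483
  N → positive
  λ: degrees = first 3 digits = 75, minutes = 44.6309; 75 + 44.6309/60 = 75.743848
  W → negative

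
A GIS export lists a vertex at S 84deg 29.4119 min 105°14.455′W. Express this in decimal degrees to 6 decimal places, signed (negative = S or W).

-84.490198, -105.240917

Lat: 84 + 29.4119/60 = 84.4901983
hemisphere S, so the sign is −
Longitude: 14.455′ = 0.240917°; total 105.2409167
hemisphere W, so the sign is −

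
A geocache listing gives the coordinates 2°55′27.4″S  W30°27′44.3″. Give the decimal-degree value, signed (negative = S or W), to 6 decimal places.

Latitude: 2 + 55/60 + 27.4/3600 = 2.9242778
S ⇒ negate
λ: 27′ + 44.3″ = 27.73833′; 30 + 27.73833/60 = 30.4623056
W ⇒ negate

-2.924278, -30.462306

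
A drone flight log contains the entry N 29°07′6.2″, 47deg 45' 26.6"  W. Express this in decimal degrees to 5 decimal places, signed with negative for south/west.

29.11839, -47.75739

Latitude: 29° + 7/60 + 6.2/3600 = 29 + 0.116667 + 0.001722 = 29.118389
N → positive
Longitude: 45′ + 26.6″ = 45.44333′; 47 + 45.44333/60 = 47.757389
hemisphere W, so the sign is −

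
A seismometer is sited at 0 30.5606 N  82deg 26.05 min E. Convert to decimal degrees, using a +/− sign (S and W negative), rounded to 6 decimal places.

Latitude: 30.5606′ = 0.509343°; total 0.5093433
N ⇒ keep positive
λ: 26.05′ = 0.434167°; total 82.4341667
E ⇒ keep positive

0.509343, 82.434167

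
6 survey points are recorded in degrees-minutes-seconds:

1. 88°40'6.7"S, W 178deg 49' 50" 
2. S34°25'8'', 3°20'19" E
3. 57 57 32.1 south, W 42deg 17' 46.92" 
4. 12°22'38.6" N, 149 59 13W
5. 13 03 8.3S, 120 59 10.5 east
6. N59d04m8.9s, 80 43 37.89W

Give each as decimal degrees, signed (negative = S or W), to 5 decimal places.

1. -88.66853, -178.83056
2. -34.41889, 3.33861
3. -57.95892, -42.29637
4. 12.37739, -149.98694
5. -13.05231, 120.98625
6. 59.06914, -80.72719

Point 1:
  Latitude: 40′ + 6.7″ = 40.11167′; 88 + 40.11167/60 = 88.668528
  hemisphere S, so the sign is −
  Lon: 178 + 49/60 + 50/3600 = 178.830556
  hemisphere W, so the sign is −
Point 2:
  Latitude: 34 + 25/60 + 8/3600 = 34.418889
  S → negative
  Lon: 3° + 20/60 + 19/3600 = 3 + 0.333333 + 0.005278 = 3.338611
  E ⇒ keep positive
Point 3:
  φ: 57° + 57/60 + 32.1/3600 = 57 + 0.950000 + 0.008917 = 57.958917
  S ⇒ negate
  λ: 42 + 17/60 + 46.92/3600 = 42.296367
  hemisphere W, so the sign is −
Point 4:
  φ: 12° + 22/60 + 38.6/3600 = 12 + 0.366667 + 0.010722 = 12.377389
  N → positive
  Lon: 149° + 59/60 + 13/3600 = 149 + 0.983333 + 0.003611 = 149.986944
  hemisphere W, so the sign is −
Point 5:
  Lat: 3′ + 8.3″ = 3.13833′; 13 + 3.13833/60 = 13.052306
  hemisphere S, so the sign is −
  λ: 59′ + 10.5″ = 59.17500′; 120 + 59.17500/60 = 120.986250
  E → positive
Point 6:
  φ: 4′ + 8.9″ = 4.14833′; 59 + 4.14833/60 = 59.069139
  N ⇒ keep positive
  λ: 43′ + 37.89″ = 43.63150′; 80 + 43.63150/60 = 80.727192
  W ⇒ negate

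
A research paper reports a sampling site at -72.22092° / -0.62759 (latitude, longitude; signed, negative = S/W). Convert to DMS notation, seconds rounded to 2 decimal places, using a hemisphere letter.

Latitude is negative → S; |value| = 72.220920
Latitude: 0.220920° → 13.25520′; 0.25520 × 60 = 15.3120″
Longitude is negative → W; |value| = 0.627590
Longitude: 0.627590 × 60 = 37.65540′ → 37′, remainder × 60 = 39.3240″

72°13′15.31″ S, 0°37′39.32″ W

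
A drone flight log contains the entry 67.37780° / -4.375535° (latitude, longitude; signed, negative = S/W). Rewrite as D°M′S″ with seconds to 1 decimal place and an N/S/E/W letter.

67°22′40.1″ N, 4°22′31.9″ W

φ: 0.377800 × 60 = 22.66800′ → 22′, remainder × 60 = 40.080″
Longitude is negative → W; |value| = 4.375535
λ: 0.375535 × 60 = 22.53210′ → 22′, remainder × 60 = 31.926″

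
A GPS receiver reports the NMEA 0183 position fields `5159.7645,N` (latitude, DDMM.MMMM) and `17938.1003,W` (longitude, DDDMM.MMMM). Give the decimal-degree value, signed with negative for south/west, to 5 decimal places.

51.99608, -179.63501

Latitude: degrees = first 2 digits = 51, minutes = 59.7645; 51 + 59.7645/60 = 51.996075
N ⇒ keep positive
Lon: degrees = first 3 digits = 179, minutes = 38.1003; 179 + 38.1003/60 = 179.635005
W → negative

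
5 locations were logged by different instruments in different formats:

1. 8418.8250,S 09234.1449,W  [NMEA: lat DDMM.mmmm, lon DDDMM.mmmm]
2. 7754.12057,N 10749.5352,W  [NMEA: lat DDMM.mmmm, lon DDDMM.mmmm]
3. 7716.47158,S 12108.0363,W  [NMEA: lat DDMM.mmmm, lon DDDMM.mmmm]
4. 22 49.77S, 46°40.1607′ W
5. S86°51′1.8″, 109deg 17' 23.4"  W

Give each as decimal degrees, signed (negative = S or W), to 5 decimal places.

1. -84.31375, -92.56908
2. 77.90201, -107.82559
3. -77.27453, -121.13394
4. -22.82950, -46.66935
5. -86.85050, -109.28983

Point 1:
  Lat: split at 2 digits → 84° and 18.825′; 84 + 18.825/60 = 84.313750
  S ⇒ negate
  Lon: split at 3 digits → 092° and 34.1449′; 92 + 34.1449/60 = 92.569082
  W → negative
Point 2:
  Latitude: split at 2 digits → 77° and 54.12057′; 77 + 54.12057/60 = 77.902010
  N ⇒ keep positive
  Longitude: split at 3 digits → 107° and 49.5352′; 107 + 49.5352/60 = 107.825587
  W → negative
Point 3:
  φ: split at 2 digits → 77° and 16.47158′; 77 + 16.47158/60 = 77.274526
  S ⇒ negate
  λ: degrees = first 3 digits = 121, minutes = 8.0363; 121 + 8.0363/60 = 121.133938
  W ⇒ negate
Point 4:
  Latitude: 22 + 49.77/60 = 22.829500
  S → negative
  Longitude: 40.1607′ = 0.669345°; total 46.669345
  W ⇒ negate
Point 5:
  Latitude: 86 + 51/60 + 1.8/3600 = 86.850500
  S → negative
  Lon: 109 + 17/60 + 23.4/3600 = 109.289833
  W → negative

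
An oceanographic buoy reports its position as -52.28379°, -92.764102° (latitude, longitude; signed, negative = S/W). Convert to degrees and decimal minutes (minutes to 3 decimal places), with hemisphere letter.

52° 17.027′ S, 92° 45.846′ W

Latitude is negative → S; |value| = 52.283790
Latitude: minutes = (52.283790 − 52) × 60 = 17.02740
Longitude is negative → W; |value| = 92.764102
Longitude: 92° + 0.764102 × 60 = 92° 45.84612′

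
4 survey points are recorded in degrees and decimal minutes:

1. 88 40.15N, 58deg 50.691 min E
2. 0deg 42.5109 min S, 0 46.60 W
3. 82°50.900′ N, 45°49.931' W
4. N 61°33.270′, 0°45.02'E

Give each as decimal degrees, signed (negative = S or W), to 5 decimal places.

1. 88.66917, 58.84485
2. -0.70852, -0.77667
3. 82.84833, -45.83218
4. 61.55450, 0.75033

Point 1:
  Lat: 88 + 40.15/60 = 88.669167
  N → positive
  Longitude: 58 + 50.691/60 = 58.844850
  E → positive
Point 2:
  Lat: 42.5109′ = 0.708515°; total 0.708515
  S → negative
  Longitude: 46.6′ = 0.776667°; total 0.776667
  W ⇒ negate
Point 3:
  Latitude: 50.9′ = 0.848333°; total 82.848333
  N ⇒ keep positive
  λ: 49.931′ = 0.832183°; total 45.832183
  W → negative
Point 4:
  Lat: 33.27′ = 0.554500°; total 61.554500
  N ⇒ keep positive
  λ: 45.02′ = 0.750333°; total 0.750333
  E ⇒ keep positive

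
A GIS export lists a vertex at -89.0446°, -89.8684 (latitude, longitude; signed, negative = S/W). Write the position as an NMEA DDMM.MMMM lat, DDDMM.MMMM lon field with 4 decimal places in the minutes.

Latitude is negative → S; |value| = 89.044600
Lat: minutes = (89.044600 − 89) × 60 = 2.676000
Longitude is negative → W; |value| = 89.868400
Lon: minutes = (89.868400 − 89) × 60 = 52.104000

8902.6760,S / 08952.1040,W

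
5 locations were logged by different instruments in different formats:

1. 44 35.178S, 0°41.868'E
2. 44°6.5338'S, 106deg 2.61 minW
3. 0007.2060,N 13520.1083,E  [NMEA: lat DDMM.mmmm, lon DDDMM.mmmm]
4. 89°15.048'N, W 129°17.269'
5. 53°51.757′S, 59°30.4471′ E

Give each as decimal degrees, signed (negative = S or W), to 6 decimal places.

1. -44.586300, 0.697800
2. -44.108897, -106.043500
3. 0.120100, 135.335138
4. 89.250800, -129.287817
5. -53.862617, 59.507452

Point 1:
  φ: 44 + 35.178/60 = 44.5863000
  hemisphere S, so the sign is −
  λ: 41.868′ = 0.697800°; total 0.6978000
  E ⇒ keep positive
Point 2:
  φ: 6.5338′ = 0.108897°; total 44.1088967
  S ⇒ negate
  Lon: 106 + 2.61/60 = 106.0435000
  W → negative
Point 3:
  φ: degrees = first 2 digits = 0, minutes = 7.206; 0 + 7.206/60 = 0.1201000
  N → positive
  Lon: degrees = first 3 digits = 135, minutes = 20.1083; 135 + 20.1083/60 = 135.3351383
  E ⇒ keep positive
Point 4:
  Latitude: 89 + 15.048/60 = 89.2508000
  N ⇒ keep positive
  Longitude: 129 + 17.269/60 = 129.2878167
  hemisphere W, so the sign is −
Point 5:
  Latitude: 53 + 51.757/60 = 53.8626167
  hemisphere S, so the sign is −
  Longitude: 30.4471′ = 0.507452°; total 59.5074517
  E ⇒ keep positive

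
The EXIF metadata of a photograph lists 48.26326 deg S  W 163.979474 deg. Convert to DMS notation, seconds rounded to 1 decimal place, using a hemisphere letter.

φ: 0.263260 × 60 = 15.79560′ → 15′, remainder × 60 = 47.736″
Longitude: 0.979474° → 58.76844′; 0.76844 × 60 = 46.106″

48°15′47.7″ S, 163°58′46.1″ W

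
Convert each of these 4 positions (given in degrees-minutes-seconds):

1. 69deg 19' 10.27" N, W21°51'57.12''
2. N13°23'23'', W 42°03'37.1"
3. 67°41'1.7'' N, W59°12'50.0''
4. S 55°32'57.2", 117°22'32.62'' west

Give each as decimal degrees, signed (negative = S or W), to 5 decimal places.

Point 1:
  Lat: 69 + 19/60 + 10.27/3600 = 69.319519
  N ⇒ keep positive
  Longitude: 21° + 51/60 + 57.12/3600 = 21 + 0.850000 + 0.015867 = 21.865867
  W → negative
Point 2:
  φ: 13 + 23/60 + 23/3600 = 13.389722
  N → positive
  λ: 3′ + 37.1″ = 3.61833′; 42 + 3.61833/60 = 42.060306
  hemisphere W, so the sign is −
Point 3:
  Latitude: 67° + 41/60 + 1.7/3600 = 67 + 0.683333 + 0.000472 = 67.683806
  N → positive
  Longitude: 59 + 12/60 + 50/3600 = 59.213889
  W ⇒ negate
Point 4:
  Lat: 32′ + 57.2″ = 32.95333′; 55 + 32.95333/60 = 55.549222
  S ⇒ negate
  λ: 117° + 22/60 + 32.62/3600 = 117 + 0.366667 + 0.009061 = 117.375728
  W → negative

1. 69.31952, -21.86587
2. 13.38972, -42.06031
3. 67.68381, -59.21389
4. -55.54922, -117.37573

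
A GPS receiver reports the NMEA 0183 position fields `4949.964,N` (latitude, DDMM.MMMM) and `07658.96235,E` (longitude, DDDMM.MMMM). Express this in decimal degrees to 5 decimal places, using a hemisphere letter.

φ: split at 2 digits → 49° and 49.964′; 49 + 49.964/60 = 49.832733
λ: degrees = first 3 digits = 76, minutes = 58.96235; 76 + 58.96235/60 = 76.982706

49.83273° N, 76.98271° E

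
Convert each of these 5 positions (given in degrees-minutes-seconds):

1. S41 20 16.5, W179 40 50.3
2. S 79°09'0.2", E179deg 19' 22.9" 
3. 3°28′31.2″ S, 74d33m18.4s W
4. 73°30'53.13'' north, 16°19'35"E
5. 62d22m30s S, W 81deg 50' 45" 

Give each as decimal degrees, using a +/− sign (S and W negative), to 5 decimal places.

1. -41.33792, -179.68064
2. -79.15006, 179.32303
3. -3.47533, -74.55511
4. 73.51476, 16.32639
5. -62.37500, -81.84583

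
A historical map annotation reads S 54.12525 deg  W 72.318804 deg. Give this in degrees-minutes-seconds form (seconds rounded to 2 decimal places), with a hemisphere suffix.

Lat: whole degrees 54; 7.51500′ → 7′ and 30.9000″
Lon: whole degrees 72; 19.12824′ → 19′ and 7.6944″

54°07′30.90″ S, 72°19′7.69″ W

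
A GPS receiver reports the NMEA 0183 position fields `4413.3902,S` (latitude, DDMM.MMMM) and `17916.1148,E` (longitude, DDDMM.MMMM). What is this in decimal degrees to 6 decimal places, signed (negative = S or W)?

-44.223170, 179.268580

φ: degrees = first 2 digits = 44, minutes = 13.3902; 44 + 13.3902/60 = 44.2231700
S ⇒ negate
Longitude: split at 3 digits → 179° and 16.1148′; 179 + 16.1148/60 = 179.2685800
E → positive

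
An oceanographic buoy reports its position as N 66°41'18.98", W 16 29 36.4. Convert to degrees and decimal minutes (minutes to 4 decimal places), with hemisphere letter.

Latitude: seconds/60 = 0.31633; minutes = 41 + 0.31633 = 41.316333
Longitude: 29 + 36.4/60 = 29.606667′

66° 41.3163′ N, 16° 29.6067′ W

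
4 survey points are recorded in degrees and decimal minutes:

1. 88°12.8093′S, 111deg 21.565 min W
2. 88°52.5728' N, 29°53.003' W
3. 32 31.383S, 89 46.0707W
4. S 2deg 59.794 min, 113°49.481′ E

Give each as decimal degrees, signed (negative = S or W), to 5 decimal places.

Point 1:
  Latitude: 12.8093′ = 0.213488°; total 88.213488
  hemisphere S, so the sign is −
  Longitude: 21.565′ = 0.359417°; total 111.359417
  hemisphere W, so the sign is −
Point 2:
  Latitude: 88 + 52.5728/60 = 88.876213
  N → positive
  λ: 53.003′ = 0.883383°; total 29.883383
  hemisphere W, so the sign is −
Point 3:
  φ: 31.383′ = 0.523050°; total 32.523050
  hemisphere S, so the sign is −
  λ: 46.0707′ = 0.767845°; total 89.767845
  W → negative
Point 4:
  Lat: 2 + 59.794/60 = 2.996567
  S ⇒ negate
  Lon: 49.481′ = 0.824683°; total 113.824683
  E ⇒ keep positive

1. -88.21349, -111.35942
2. 88.87621, -29.88338
3. -32.52305, -89.76785
4. -2.99657, 113.82468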